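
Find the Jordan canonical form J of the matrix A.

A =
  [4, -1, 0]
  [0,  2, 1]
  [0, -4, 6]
J_3(4)

The characteristic polynomial is
  det(x·I − A) = x^3 - 12*x^2 + 48*x - 64 = (x - 4)^3

Eigenvalues and multiplicities (the geometric multiplicity of λ is n − rank(A − λI), which equals the number of Jordan blocks for λ):
  λ = 4: algebraic multiplicity = 3, geometric multiplicity = 1

Determining the block sizes for each eigenvalue:
  λ = 4: one block (gm = 1), so the single block has size am = 3 → block sizes [3]

Assembling the blocks gives a Jordan form
J =
  [4, 1, 0]
  [0, 4, 1]
  [0, 0, 4]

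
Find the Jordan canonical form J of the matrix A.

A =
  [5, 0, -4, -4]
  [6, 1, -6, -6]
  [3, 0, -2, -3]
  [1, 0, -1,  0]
J_2(1) ⊕ J_1(1) ⊕ J_1(1)

The characteristic polynomial is
  det(x·I − A) = x^4 - 4*x^3 + 6*x^2 - 4*x + 1 = (x - 1)^4

Eigenvalues and multiplicities (the geometric multiplicity of λ is n − rank(A − λI), which equals the number of Jordan blocks for λ):
  λ = 1: algebraic multiplicity = 4, geometric multiplicity = 3

Determining the block sizes for each eigenvalue:
  λ = 1: 3 blocks summing to 4 forces exactly one block of size 2 and the rest size 1 → block sizes [2, 1, 1]

Assembling the blocks gives a Jordan form
J =
  [1, 1, 0, 0]
  [0, 1, 0, 0]
  [0, 0, 1, 0]
  [0, 0, 0, 1]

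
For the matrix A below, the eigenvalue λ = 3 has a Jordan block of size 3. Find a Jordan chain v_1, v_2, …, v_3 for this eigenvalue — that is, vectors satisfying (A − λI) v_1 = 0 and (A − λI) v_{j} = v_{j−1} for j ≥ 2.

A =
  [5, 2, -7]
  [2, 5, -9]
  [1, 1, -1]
A Jordan chain for λ = 3 of length 3:
v_1 = (1, -1, 0)ᵀ
v_2 = (2, 2, 1)ᵀ
v_3 = (1, 0, 0)ᵀ

Let N = A − (3)·I. We want v_3 with N^3 v_3 = 0 but N^2 v_3 ≠ 0; then v_{j-1} := N · v_j for j = 3, …, 2.

Pick v_3 = (1, 0, 0)ᵀ.
Then v_2 = N · v_3 = (2, 2, 1)ᵀ.
Then v_1 = N · v_2 = (1, -1, 0)ᵀ.

Sanity check: (A − (3)·I) v_1 = (0, 0, 0)ᵀ = 0. ✓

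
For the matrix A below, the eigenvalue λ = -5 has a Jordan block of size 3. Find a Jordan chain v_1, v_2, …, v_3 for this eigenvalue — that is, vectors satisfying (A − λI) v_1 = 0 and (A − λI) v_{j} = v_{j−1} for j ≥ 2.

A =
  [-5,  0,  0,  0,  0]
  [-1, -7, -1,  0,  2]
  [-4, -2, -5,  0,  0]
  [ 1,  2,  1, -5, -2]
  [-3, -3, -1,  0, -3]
A Jordan chain for λ = -5 of length 3:
v_1 = (0, 0, 2, 0, 1)ᵀ
v_2 = (0, -1, -4, 1, -3)ᵀ
v_3 = (1, 0, 0, 0, 0)ᵀ

Let N = A − (-5)·I. We want v_3 with N^3 v_3 = 0 but N^2 v_3 ≠ 0; then v_{j-1} := N · v_j for j = 3, …, 2.

Pick v_3 = (1, 0, 0, 0, 0)ᵀ.
Then v_2 = N · v_3 = (0, -1, -4, 1, -3)ᵀ.
Then v_1 = N · v_2 = (0, 0, 2, 0, 1)ᵀ.

Sanity check: (A − (-5)·I) v_1 = (0, 0, 0, 0, 0)ᵀ = 0. ✓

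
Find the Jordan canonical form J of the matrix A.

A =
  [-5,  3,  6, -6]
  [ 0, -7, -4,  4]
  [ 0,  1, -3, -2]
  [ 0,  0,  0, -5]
J_2(-5) ⊕ J_1(-5) ⊕ J_1(-5)

The characteristic polynomial is
  det(x·I − A) = x^4 + 20*x^3 + 150*x^2 + 500*x + 625 = (x + 5)^4

Eigenvalues and multiplicities (the geometric multiplicity of λ is n − rank(A − λI), which equals the number of Jordan blocks for λ):
  λ = -5: algebraic multiplicity = 4, geometric multiplicity = 3

Determining the block sizes for each eigenvalue:
  λ = -5: 3 blocks summing to 4 forces exactly one block of size 2 and the rest size 1 → block sizes [2, 1, 1]

Assembling the blocks gives a Jordan form
J =
  [-5,  1,  0,  0]
  [ 0, -5,  0,  0]
  [ 0,  0, -5,  0]
  [ 0,  0,  0, -5]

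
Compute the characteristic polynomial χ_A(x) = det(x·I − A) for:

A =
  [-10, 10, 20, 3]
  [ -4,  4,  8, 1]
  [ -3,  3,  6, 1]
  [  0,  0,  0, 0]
x^4

Expanding det(x·I − A) (e.g. by cofactor expansion or by noting that A is similar to its Jordan form J, which has the same characteristic polynomial as A) gives
  χ_A(x) = x^4
which factors as x^4. The eigenvalues (with algebraic multiplicities) are λ = 0 with multiplicity 4.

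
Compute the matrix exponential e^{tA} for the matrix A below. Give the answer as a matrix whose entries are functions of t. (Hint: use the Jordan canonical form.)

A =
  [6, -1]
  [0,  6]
e^{tA} =
  [exp(6*t), -t*exp(6*t)]
  [0, exp(6*t)]

Strategy: write A = P · J · P⁻¹ where J is a Jordan canonical form, so e^{tA} = P · e^{tJ} · P⁻¹, and e^{tJ} can be computed block-by-block.

A has Jordan form
J =
  [6, 1]
  [0, 6]
(up to reordering of blocks).

Per-block formulas:
  For a 2×2 Jordan block J_2(6): exp(t · J_2(6)) = e^(6t)·(I + t·N), where N is the 2×2 nilpotent shift.

After assembling e^{tJ} and conjugating by P, we get:

e^{tA} =
  [exp(6*t), -t*exp(6*t)]
  [0, exp(6*t)]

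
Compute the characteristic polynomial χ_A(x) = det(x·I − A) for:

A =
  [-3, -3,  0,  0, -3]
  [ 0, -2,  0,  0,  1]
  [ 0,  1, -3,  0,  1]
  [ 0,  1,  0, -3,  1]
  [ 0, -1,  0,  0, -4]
x^5 + 15*x^4 + 90*x^3 + 270*x^2 + 405*x + 243

Expanding det(x·I − A) (e.g. by cofactor expansion or by noting that A is similar to its Jordan form J, which has the same characteristic polynomial as A) gives
  χ_A(x) = x^5 + 15*x^4 + 90*x^3 + 270*x^2 + 405*x + 243
which factors as (x + 3)^5. The eigenvalues (with algebraic multiplicities) are λ = -3 with multiplicity 5.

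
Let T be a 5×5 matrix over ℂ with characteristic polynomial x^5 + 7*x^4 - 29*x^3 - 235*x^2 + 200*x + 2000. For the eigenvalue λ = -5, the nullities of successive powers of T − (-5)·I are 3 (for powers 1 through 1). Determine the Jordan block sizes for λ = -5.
Block sizes for λ = -5: [1, 1, 1]

From the dimensions of kernels of powers, the number of Jordan blocks of size at least j is d_j − d_{j−1} where d_j = dim ker(N^j) (with d_0 = 0). Computing the differences gives [3].
The number of blocks of size exactly k is (#blocks of size ≥ k) − (#blocks of size ≥ k + 1), so the partition is: 3 block(s) of size 1.
In nonincreasing order the block sizes are [1, 1, 1].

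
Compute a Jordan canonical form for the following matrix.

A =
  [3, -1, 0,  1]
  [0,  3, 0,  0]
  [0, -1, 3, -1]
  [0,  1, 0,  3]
J_3(3) ⊕ J_1(3)

The characteristic polynomial is
  det(x·I − A) = x^4 - 12*x^3 + 54*x^2 - 108*x + 81 = (x - 3)^4

Eigenvalues and multiplicities (the geometric multiplicity of λ is n − rank(A − λI), which equals the number of Jordan blocks for λ):
  λ = 3: algebraic multiplicity = 4, geometric multiplicity = 2

Determining the block sizes for each eigenvalue:
  λ = 3: with am = 4 and gm = 2, the partition is not yet determined (e.g. several partitions of 4 into 2 parts exist). Let N = A − (3)·I. Computing rank(N^1) = 2, rank(N^2) = 1, rank(N^3) = 0; the number of blocks of size ≥ j is rank(N^{j−1}) − rank(N^j), giving [2, 1, 1]. So we have 1 block(s) of size 3, 1 block(s) of size 1 → block sizes [3, 1]

Assembling the blocks gives a Jordan form
J =
  [3, 1, 0, 0]
  [0, 3, 1, 0]
  [0, 0, 3, 0]
  [0, 0, 0, 3]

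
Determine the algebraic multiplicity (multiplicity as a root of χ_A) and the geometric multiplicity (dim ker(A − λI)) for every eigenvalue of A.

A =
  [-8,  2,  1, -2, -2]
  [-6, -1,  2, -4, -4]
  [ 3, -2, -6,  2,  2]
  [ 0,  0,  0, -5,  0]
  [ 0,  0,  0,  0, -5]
λ = -5: alg = 5, geom = 4

Step 1 — factor the characteristic polynomial to read off the algebraic multiplicities:
  χ_A(x) = (x + 5)^5

Step 2 — compute geometric multiplicities via the rank-nullity identity g(λ) = n − rank(A − λI):
  rank(A − (-5)·I) = 1, so dim ker(A − (-5)·I) = n − 1 = 4

Summary:
  λ = -5: algebraic multiplicity = 5, geometric multiplicity = 4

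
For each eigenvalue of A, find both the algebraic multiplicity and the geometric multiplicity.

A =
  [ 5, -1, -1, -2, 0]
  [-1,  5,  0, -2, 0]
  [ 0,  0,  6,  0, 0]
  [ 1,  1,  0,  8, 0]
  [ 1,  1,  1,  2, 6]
λ = 6: alg = 5, geom = 3

Step 1 — factor the characteristic polynomial to read off the algebraic multiplicities:
  χ_A(x) = (x - 6)^5

Step 2 — compute geometric multiplicities via the rank-nullity identity g(λ) = n − rank(A − λI):
  rank(A − (6)·I) = 2, so dim ker(A − (6)·I) = n − 2 = 3

Summary:
  λ = 6: algebraic multiplicity = 5, geometric multiplicity = 3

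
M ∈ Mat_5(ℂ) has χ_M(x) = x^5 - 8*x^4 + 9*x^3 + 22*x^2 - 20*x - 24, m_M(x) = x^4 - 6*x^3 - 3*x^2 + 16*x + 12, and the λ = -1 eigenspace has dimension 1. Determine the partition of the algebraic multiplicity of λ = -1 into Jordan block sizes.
Block sizes for λ = -1: [2]

Step 1 — from the characteristic polynomial, algebraic multiplicity of λ = -1 is 2. From dim ker(M − (-1)·I) = 1, there are exactly 1 Jordan blocks for λ = -1.
Step 2 — from the minimal polynomial, the factor (x + 1)^2 tells us the largest block for λ = -1 has size 2.
Step 3 — with total size 2, 1 blocks, and largest block 2, the block sizes (in nonincreasing order) are [2].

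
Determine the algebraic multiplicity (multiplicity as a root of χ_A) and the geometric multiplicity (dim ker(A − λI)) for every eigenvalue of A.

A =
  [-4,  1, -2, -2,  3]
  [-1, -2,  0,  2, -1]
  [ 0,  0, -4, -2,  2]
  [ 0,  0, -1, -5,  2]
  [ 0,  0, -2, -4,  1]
λ = -3: alg = 4, geom = 3; λ = -2: alg = 1, geom = 1

Step 1 — factor the characteristic polynomial to read off the algebraic multiplicities:
  χ_A(x) = (x + 2)*(x + 3)^4

Step 2 — compute geometric multiplicities via the rank-nullity identity g(λ) = n − rank(A − λI):
  rank(A − (-3)·I) = 2, so dim ker(A − (-3)·I) = n − 2 = 3
  rank(A − (-2)·I) = 4, so dim ker(A − (-2)·I) = n − 4 = 1

Summary:
  λ = -3: algebraic multiplicity = 4, geometric multiplicity = 3
  λ = -2: algebraic multiplicity = 1, geometric multiplicity = 1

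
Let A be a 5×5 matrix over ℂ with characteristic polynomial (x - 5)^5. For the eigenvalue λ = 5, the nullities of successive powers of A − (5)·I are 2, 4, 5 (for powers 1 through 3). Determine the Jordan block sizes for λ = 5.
Block sizes for λ = 5: [3, 2]

From the dimensions of kernels of powers, the number of Jordan blocks of size at least j is d_j − d_{j−1} where d_j = dim ker(N^j) (with d_0 = 0). Computing the differences gives [2, 2, 1].
The number of blocks of size exactly k is (#blocks of size ≥ k) − (#blocks of size ≥ k + 1), so the partition is: 1 block(s) of size 2, 1 block(s) of size 3.
In nonincreasing order the block sizes are [3, 2].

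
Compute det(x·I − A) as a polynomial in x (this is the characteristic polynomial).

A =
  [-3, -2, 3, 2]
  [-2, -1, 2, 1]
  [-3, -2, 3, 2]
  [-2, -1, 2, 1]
x^4

Expanding det(x·I − A) (e.g. by cofactor expansion or by noting that A is similar to its Jordan form J, which has the same characteristic polynomial as A) gives
  χ_A(x) = x^4
which factors as x^4. The eigenvalues (with algebraic multiplicities) are λ = 0 with multiplicity 4.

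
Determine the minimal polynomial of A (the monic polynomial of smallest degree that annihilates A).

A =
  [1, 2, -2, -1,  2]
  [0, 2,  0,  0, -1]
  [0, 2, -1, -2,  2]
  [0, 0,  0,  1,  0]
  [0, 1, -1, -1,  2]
x^3 - 3*x^2 + 3*x - 1

The characteristic polynomial is χ_A(x) = (x - 1)^5, so the eigenvalues are known. The minimal polynomial is
  m_A(x) = Π_λ (x − λ)^{k_λ}
where k_λ is the size of the *largest* Jordan block for λ (equivalently, the smallest k with (A − λI)^k v = 0 for every generalised eigenvector v of λ).

  λ = 1: largest Jordan block has size 3, contributing (x − 1)^3

So m_A(x) = (x - 1)^3 = x^3 - 3*x^2 + 3*x - 1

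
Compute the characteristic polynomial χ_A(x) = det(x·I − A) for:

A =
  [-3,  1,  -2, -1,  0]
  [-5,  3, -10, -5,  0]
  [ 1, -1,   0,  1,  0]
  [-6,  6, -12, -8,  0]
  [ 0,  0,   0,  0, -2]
x^5 + 10*x^4 + 40*x^3 + 80*x^2 + 80*x + 32

Expanding det(x·I − A) (e.g. by cofactor expansion or by noting that A is similar to its Jordan form J, which has the same characteristic polynomial as A) gives
  χ_A(x) = x^5 + 10*x^4 + 40*x^3 + 80*x^2 + 80*x + 32
which factors as (x + 2)^5. The eigenvalues (with algebraic multiplicities) are λ = -2 with multiplicity 5.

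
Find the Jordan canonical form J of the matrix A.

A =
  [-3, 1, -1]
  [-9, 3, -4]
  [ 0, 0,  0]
J_3(0)

The characteristic polynomial is
  det(x·I − A) = x^3

Eigenvalues and multiplicities (the geometric multiplicity of λ is n − rank(A − λI), which equals the number of Jordan blocks for λ):
  λ = 0: algebraic multiplicity = 3, geometric multiplicity = 1

Determining the block sizes for each eigenvalue:
  λ = 0: one block (gm = 1), so the single block has size am = 3 → block sizes [3]

Assembling the blocks gives a Jordan form
J =
  [0, 1, 0]
  [0, 0, 1]
  [0, 0, 0]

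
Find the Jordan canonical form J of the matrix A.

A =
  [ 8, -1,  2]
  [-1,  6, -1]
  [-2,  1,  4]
J_3(6)

The characteristic polynomial is
  det(x·I − A) = x^3 - 18*x^2 + 108*x - 216 = (x - 6)^3

Eigenvalues and multiplicities (the geometric multiplicity of λ is n − rank(A − λI), which equals the number of Jordan blocks for λ):
  λ = 6: algebraic multiplicity = 3, geometric multiplicity = 1

Determining the block sizes for each eigenvalue:
  λ = 6: one block (gm = 1), so the single block has size am = 3 → block sizes [3]

Assembling the blocks gives a Jordan form
J =
  [6, 1, 0]
  [0, 6, 1]
  [0, 0, 6]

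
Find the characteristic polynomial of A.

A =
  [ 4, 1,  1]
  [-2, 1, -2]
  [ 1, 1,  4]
x^3 - 9*x^2 + 27*x - 27

Expanding det(x·I − A) (e.g. by cofactor expansion or by noting that A is similar to its Jordan form J, which has the same characteristic polynomial as A) gives
  χ_A(x) = x^3 - 9*x^2 + 27*x - 27
which factors as (x - 3)^3. The eigenvalues (with algebraic multiplicities) are λ = 3 with multiplicity 3.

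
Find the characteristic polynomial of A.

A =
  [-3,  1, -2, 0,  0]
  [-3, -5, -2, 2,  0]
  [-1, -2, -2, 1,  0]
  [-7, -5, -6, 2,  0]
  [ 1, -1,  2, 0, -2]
x^5 + 10*x^4 + 40*x^3 + 80*x^2 + 80*x + 32

Expanding det(x·I − A) (e.g. by cofactor expansion or by noting that A is similar to its Jordan form J, which has the same characteristic polynomial as A) gives
  χ_A(x) = x^5 + 10*x^4 + 40*x^3 + 80*x^2 + 80*x + 32
which factors as (x + 2)^5. The eigenvalues (with algebraic multiplicities) are λ = -2 with multiplicity 5.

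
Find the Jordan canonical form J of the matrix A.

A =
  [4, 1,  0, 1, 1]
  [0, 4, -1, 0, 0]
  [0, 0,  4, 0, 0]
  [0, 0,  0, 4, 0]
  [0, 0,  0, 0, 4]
J_3(4) ⊕ J_1(4) ⊕ J_1(4)

The characteristic polynomial is
  det(x·I − A) = x^5 - 20*x^4 + 160*x^3 - 640*x^2 + 1280*x - 1024 = (x - 4)^5

Eigenvalues and multiplicities (the geometric multiplicity of λ is n − rank(A − λI), which equals the number of Jordan blocks for λ):
  λ = 4: algebraic multiplicity = 5, geometric multiplicity = 3

Determining the block sizes for each eigenvalue:
  λ = 4: with am = 5 and gm = 3, the partition is not yet determined (e.g. several partitions of 5 into 3 parts exist). Let N = A − (4)·I. Computing rank(N^1) = 2, rank(N^2) = 1, rank(N^3) = 0; the number of blocks of size ≥ j is rank(N^{j−1}) − rank(N^j), giving [3, 1, 1]. So we have 1 block(s) of size 3, 2 block(s) of size 1 → block sizes [3, 1, 1]

Assembling the blocks gives a Jordan form
J =
  [4, 1, 0, 0, 0]
  [0, 4, 1, 0, 0]
  [0, 0, 4, 0, 0]
  [0, 0, 0, 4, 0]
  [0, 0, 0, 0, 4]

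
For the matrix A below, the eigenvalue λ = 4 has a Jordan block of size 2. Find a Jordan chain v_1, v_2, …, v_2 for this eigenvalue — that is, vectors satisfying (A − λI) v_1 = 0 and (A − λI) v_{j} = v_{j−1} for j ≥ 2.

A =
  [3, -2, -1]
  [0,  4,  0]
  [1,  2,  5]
A Jordan chain for λ = 4 of length 2:
v_1 = (-1, 0, 1)ᵀ
v_2 = (1, 0, 0)ᵀ

Let N = A − (4)·I. We want v_2 with N^2 v_2 = 0 but N^1 v_2 ≠ 0; then v_{j-1} := N · v_j for j = 2, …, 2.

Pick v_2 = (1, 0, 0)ᵀ.
Then v_1 = N · v_2 = (-1, 0, 1)ᵀ.

Sanity check: (A − (4)·I) v_1 = (0, 0, 0)ᵀ = 0. ✓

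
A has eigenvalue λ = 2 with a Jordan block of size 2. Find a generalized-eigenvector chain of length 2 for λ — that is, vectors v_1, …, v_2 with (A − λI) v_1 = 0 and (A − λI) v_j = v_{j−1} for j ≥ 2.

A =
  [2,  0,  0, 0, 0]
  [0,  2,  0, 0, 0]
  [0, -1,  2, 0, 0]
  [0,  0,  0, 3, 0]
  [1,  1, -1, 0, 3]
A Jordan chain for λ = 2 of length 2:
v_1 = (0, 0, 1, 0, 1)ᵀ
v_2 = (2, -1, 0, 0, 0)ᵀ

Let N = A − (2)·I. We want v_2 with N^2 v_2 = 0 but N^1 v_2 ≠ 0; then v_{j-1} := N · v_j for j = 2, …, 2.

Pick v_2 = (2, -1, 0, 0, 0)ᵀ.
Then v_1 = N · v_2 = (0, 0, 1, 0, 1)ᵀ.

Sanity check: (A − (2)·I) v_1 = (0, 0, 0, 0, 0)ᵀ = 0. ✓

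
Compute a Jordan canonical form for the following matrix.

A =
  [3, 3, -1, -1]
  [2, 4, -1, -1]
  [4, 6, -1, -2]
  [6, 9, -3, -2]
J_2(1) ⊕ J_1(1) ⊕ J_1(1)

The characteristic polynomial is
  det(x·I − A) = x^4 - 4*x^3 + 6*x^2 - 4*x + 1 = (x - 1)^4

Eigenvalues and multiplicities (the geometric multiplicity of λ is n − rank(A − λI), which equals the number of Jordan blocks for λ):
  λ = 1: algebraic multiplicity = 4, geometric multiplicity = 3

Determining the block sizes for each eigenvalue:
  λ = 1: 3 blocks summing to 4 forces exactly one block of size 2 and the rest size 1 → block sizes [2, 1, 1]

Assembling the blocks gives a Jordan form
J =
  [1, 1, 0, 0]
  [0, 1, 0, 0]
  [0, 0, 1, 0]
  [0, 0, 0, 1]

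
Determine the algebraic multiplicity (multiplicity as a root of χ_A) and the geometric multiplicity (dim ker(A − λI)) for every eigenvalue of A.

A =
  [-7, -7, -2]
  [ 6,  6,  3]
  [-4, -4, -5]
λ = -3: alg = 2, geom = 1; λ = 0: alg = 1, geom = 1

Step 1 — factor the characteristic polynomial to read off the algebraic multiplicities:
  χ_A(x) = x*(x + 3)^2

Step 2 — compute geometric multiplicities via the rank-nullity identity g(λ) = n − rank(A − λI):
  rank(A − (-3)·I) = 2, so dim ker(A − (-3)·I) = n − 2 = 1
  rank(A − (0)·I) = 2, so dim ker(A − (0)·I) = n − 2 = 1

Summary:
  λ = -3: algebraic multiplicity = 2, geometric multiplicity = 1
  λ = 0: algebraic multiplicity = 1, geometric multiplicity = 1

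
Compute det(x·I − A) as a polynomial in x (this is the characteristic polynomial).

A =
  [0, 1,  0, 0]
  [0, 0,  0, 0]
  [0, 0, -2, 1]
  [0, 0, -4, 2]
x^4

Expanding det(x·I − A) (e.g. by cofactor expansion or by noting that A is similar to its Jordan form J, which has the same characteristic polynomial as A) gives
  χ_A(x) = x^4
which factors as x^4. The eigenvalues (with algebraic multiplicities) are λ = 0 with multiplicity 4.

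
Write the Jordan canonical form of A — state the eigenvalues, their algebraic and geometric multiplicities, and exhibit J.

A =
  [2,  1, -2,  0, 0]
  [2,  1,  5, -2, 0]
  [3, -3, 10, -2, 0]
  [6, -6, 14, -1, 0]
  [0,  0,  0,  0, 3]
J_3(3) ⊕ J_1(3) ⊕ J_1(3)

The characteristic polynomial is
  det(x·I − A) = x^5 - 15*x^4 + 90*x^3 - 270*x^2 + 405*x - 243 = (x - 3)^5

Eigenvalues and multiplicities (the geometric multiplicity of λ is n − rank(A − λI), which equals the number of Jordan blocks for λ):
  λ = 3: algebraic multiplicity = 5, geometric multiplicity = 3

Determining the block sizes for each eigenvalue:
  λ = 3: with am = 5 and gm = 3, the partition is not yet determined (e.g. several partitions of 5 into 3 parts exist). Let N = A − (3)·I. Computing rank(N^1) = 2, rank(N^2) = 1, rank(N^3) = 0; the number of blocks of size ≥ j is rank(N^{j−1}) − rank(N^j), giving [3, 1, 1]. So we have 1 block(s) of size 3, 2 block(s) of size 1 → block sizes [3, 1, 1]

Assembling the blocks gives a Jordan form
J =
  [3, 1, 0, 0, 0]
  [0, 3, 1, 0, 0]
  [0, 0, 3, 0, 0]
  [0, 0, 0, 3, 0]
  [0, 0, 0, 0, 3]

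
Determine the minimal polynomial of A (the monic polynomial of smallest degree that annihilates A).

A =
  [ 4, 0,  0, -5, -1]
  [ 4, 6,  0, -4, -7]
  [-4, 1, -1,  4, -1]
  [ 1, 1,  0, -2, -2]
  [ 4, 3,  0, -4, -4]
x^4 - 4*x^3 - 2*x^2 + 12*x + 9

The characteristic polynomial is χ_A(x) = (x - 3)^2*(x + 1)^3, so the eigenvalues are known. The minimal polynomial is
  m_A(x) = Π_λ (x − λ)^{k_λ}
where k_λ is the size of the *largest* Jordan block for λ (equivalently, the smallest k with (A − λI)^k v = 0 for every generalised eigenvector v of λ).

  λ = -1: largest Jordan block has size 2, contributing (x + 1)^2
  λ = 3: largest Jordan block has size 2, contributing (x − 3)^2

So m_A(x) = (x - 3)^2*(x + 1)^2 = x^4 - 4*x^3 - 2*x^2 + 12*x + 9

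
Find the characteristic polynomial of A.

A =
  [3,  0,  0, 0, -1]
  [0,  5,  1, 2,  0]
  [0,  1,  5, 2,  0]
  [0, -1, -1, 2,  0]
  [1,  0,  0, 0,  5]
x^5 - 20*x^4 + 160*x^3 - 640*x^2 + 1280*x - 1024

Expanding det(x·I − A) (e.g. by cofactor expansion or by noting that A is similar to its Jordan form J, which has the same characteristic polynomial as A) gives
  χ_A(x) = x^5 - 20*x^4 + 160*x^3 - 640*x^2 + 1280*x - 1024
which factors as (x - 4)^5. The eigenvalues (with algebraic multiplicities) are λ = 4 with multiplicity 5.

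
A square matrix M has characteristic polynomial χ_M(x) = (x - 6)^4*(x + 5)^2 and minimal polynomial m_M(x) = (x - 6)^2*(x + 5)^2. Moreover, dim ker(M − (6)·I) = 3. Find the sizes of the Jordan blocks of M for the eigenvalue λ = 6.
Block sizes for λ = 6: [2, 1, 1]

Step 1 — from the characteristic polynomial, algebraic multiplicity of λ = 6 is 4. From dim ker(M − (6)·I) = 3, there are exactly 3 Jordan blocks for λ = 6.
Step 2 — from the minimal polynomial, the factor (x − 6)^2 tells us the largest block for λ = 6 has size 2.
Step 3 — with total size 4, 3 blocks, and largest block 2, the block sizes (in nonincreasing order) are [2, 1, 1].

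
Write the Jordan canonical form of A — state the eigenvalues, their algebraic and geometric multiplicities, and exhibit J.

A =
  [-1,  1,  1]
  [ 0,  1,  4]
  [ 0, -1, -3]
J_3(-1)

The characteristic polynomial is
  det(x·I − A) = x^3 + 3*x^2 + 3*x + 1 = (x + 1)^3

Eigenvalues and multiplicities (the geometric multiplicity of λ is n − rank(A − λI), which equals the number of Jordan blocks for λ):
  λ = -1: algebraic multiplicity = 3, geometric multiplicity = 1

Determining the block sizes for each eigenvalue:
  λ = -1: one block (gm = 1), so the single block has size am = 3 → block sizes [3]

Assembling the blocks gives a Jordan form
J =
  [-1,  1,  0]
  [ 0, -1,  1]
  [ 0,  0, -1]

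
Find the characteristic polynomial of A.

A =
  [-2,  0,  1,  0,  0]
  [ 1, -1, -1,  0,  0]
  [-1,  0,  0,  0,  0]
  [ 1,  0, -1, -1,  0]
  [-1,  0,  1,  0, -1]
x^5 + 5*x^4 + 10*x^3 + 10*x^2 + 5*x + 1

Expanding det(x·I − A) (e.g. by cofactor expansion or by noting that A is similar to its Jordan form J, which has the same characteristic polynomial as A) gives
  χ_A(x) = x^5 + 5*x^4 + 10*x^3 + 10*x^2 + 5*x + 1
which factors as (x + 1)^5. The eigenvalues (with algebraic multiplicities) are λ = -1 with multiplicity 5.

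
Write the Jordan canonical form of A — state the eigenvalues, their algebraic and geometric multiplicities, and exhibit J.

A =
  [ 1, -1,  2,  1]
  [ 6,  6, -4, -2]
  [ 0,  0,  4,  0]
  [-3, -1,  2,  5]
J_2(4) ⊕ J_1(4) ⊕ J_1(4)

The characteristic polynomial is
  det(x·I − A) = x^4 - 16*x^3 + 96*x^2 - 256*x + 256 = (x - 4)^4

Eigenvalues and multiplicities (the geometric multiplicity of λ is n − rank(A − λI), which equals the number of Jordan blocks for λ):
  λ = 4: algebraic multiplicity = 4, geometric multiplicity = 3

Determining the block sizes for each eigenvalue:
  λ = 4: 3 blocks summing to 4 forces exactly one block of size 2 and the rest size 1 → block sizes [2, 1, 1]

Assembling the blocks gives a Jordan form
J =
  [4, 1, 0, 0]
  [0, 4, 0, 0]
  [0, 0, 4, 0]
  [0, 0, 0, 4]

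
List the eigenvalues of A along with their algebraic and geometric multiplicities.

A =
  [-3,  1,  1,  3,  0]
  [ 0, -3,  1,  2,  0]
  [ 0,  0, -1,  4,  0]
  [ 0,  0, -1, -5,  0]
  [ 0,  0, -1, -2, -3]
λ = -3: alg = 5, geom = 3

Step 1 — factor the characteristic polynomial to read off the algebraic multiplicities:
  χ_A(x) = (x + 3)^5

Step 2 — compute geometric multiplicities via the rank-nullity identity g(λ) = n − rank(A − λI):
  rank(A − (-3)·I) = 2, so dim ker(A − (-3)·I) = n − 2 = 3

Summary:
  λ = -3: algebraic multiplicity = 5, geometric multiplicity = 3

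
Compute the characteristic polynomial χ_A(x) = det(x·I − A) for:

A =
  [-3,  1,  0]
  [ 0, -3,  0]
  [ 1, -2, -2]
x^3 + 8*x^2 + 21*x + 18

Expanding det(x·I − A) (e.g. by cofactor expansion or by noting that A is similar to its Jordan form J, which has the same characteristic polynomial as A) gives
  χ_A(x) = x^3 + 8*x^2 + 21*x + 18
which factors as (x + 2)*(x + 3)^2. The eigenvalues (with algebraic multiplicities) are λ = -3 with multiplicity 2, λ = -2 with multiplicity 1.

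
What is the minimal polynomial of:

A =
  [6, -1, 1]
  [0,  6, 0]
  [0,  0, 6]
x^2 - 12*x + 36

The characteristic polynomial is χ_A(x) = (x - 6)^3, so the eigenvalues are known. The minimal polynomial is
  m_A(x) = Π_λ (x − λ)^{k_λ}
where k_λ is the size of the *largest* Jordan block for λ (equivalently, the smallest k with (A − λI)^k v = 0 for every generalised eigenvector v of λ).

  λ = 6: largest Jordan block has size 2, contributing (x − 6)^2

So m_A(x) = (x - 6)^2 = x^2 - 12*x + 36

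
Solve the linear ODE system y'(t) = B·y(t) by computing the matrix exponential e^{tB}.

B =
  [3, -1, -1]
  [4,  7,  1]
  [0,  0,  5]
e^{tB} =
  [-2*t*exp(5*t) + exp(5*t), -t*exp(5*t), t^2*exp(5*t)/2 - t*exp(5*t)]
  [4*t*exp(5*t), 2*t*exp(5*t) + exp(5*t), -t^2*exp(5*t) + t*exp(5*t)]
  [0, 0, exp(5*t)]

Strategy: write B = P · J · P⁻¹ where J is a Jordan canonical form, so e^{tB} = P · e^{tJ} · P⁻¹, and e^{tJ} can be computed block-by-block.

B has Jordan form
J =
  [5, 1, 0]
  [0, 5, 1]
  [0, 0, 5]
(up to reordering of blocks).

Per-block formulas:
  For a 3×3 Jordan block J_3(5): exp(t · J_3(5)) = e^(5t)·(I + t·N + (t^2/2)·N^2), where N is the 3×3 nilpotent shift.

After assembling e^{tJ} and conjugating by P, we get:

e^{tB} =
  [-2*t*exp(5*t) + exp(5*t), -t*exp(5*t), t^2*exp(5*t)/2 - t*exp(5*t)]
  [4*t*exp(5*t), 2*t*exp(5*t) + exp(5*t), -t^2*exp(5*t) + t*exp(5*t)]
  [0, 0, exp(5*t)]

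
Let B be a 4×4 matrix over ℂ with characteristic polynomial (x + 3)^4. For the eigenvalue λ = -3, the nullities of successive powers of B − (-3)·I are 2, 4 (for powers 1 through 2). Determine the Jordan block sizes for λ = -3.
Block sizes for λ = -3: [2, 2]

From the dimensions of kernels of powers, the number of Jordan blocks of size at least j is d_j − d_{j−1} where d_j = dim ker(N^j) (with d_0 = 0). Computing the differences gives [2, 2].
The number of blocks of size exactly k is (#blocks of size ≥ k) − (#blocks of size ≥ k + 1), so the partition is: 2 block(s) of size 2.
In nonincreasing order the block sizes are [2, 2].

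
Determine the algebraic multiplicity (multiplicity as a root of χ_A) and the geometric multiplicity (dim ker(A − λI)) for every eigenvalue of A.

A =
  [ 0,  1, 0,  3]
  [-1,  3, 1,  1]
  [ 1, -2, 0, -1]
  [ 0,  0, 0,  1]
λ = 1: alg = 4, geom = 2

Step 1 — factor the characteristic polynomial to read off the algebraic multiplicities:
  χ_A(x) = (x - 1)^4

Step 2 — compute geometric multiplicities via the rank-nullity identity g(λ) = n − rank(A − λI):
  rank(A − (1)·I) = 2, so dim ker(A − (1)·I) = n − 2 = 2

Summary:
  λ = 1: algebraic multiplicity = 4, geometric multiplicity = 2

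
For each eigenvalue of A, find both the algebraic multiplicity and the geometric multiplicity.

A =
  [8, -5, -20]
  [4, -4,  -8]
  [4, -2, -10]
λ = -2: alg = 3, geom = 2

Step 1 — factor the characteristic polynomial to read off the algebraic multiplicities:
  χ_A(x) = (x + 2)^3

Step 2 — compute geometric multiplicities via the rank-nullity identity g(λ) = n − rank(A − λI):
  rank(A − (-2)·I) = 1, so dim ker(A − (-2)·I) = n − 1 = 2

Summary:
  λ = -2: algebraic multiplicity = 3, geometric multiplicity = 2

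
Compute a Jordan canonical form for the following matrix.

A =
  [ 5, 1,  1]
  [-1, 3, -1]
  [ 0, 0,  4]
J_2(4) ⊕ J_1(4)

The characteristic polynomial is
  det(x·I − A) = x^3 - 12*x^2 + 48*x - 64 = (x - 4)^3

Eigenvalues and multiplicities (the geometric multiplicity of λ is n − rank(A − λI), which equals the number of Jordan blocks for λ):
  λ = 4: algebraic multiplicity = 3, geometric multiplicity = 2

Determining the block sizes for each eigenvalue:
  λ = 4: 2 blocks summing to 3 forces exactly one block of size 2 and the rest size 1 → block sizes [2, 1]

Assembling the blocks gives a Jordan form
J =
  [4, 1, 0]
  [0, 4, 0]
  [0, 0, 4]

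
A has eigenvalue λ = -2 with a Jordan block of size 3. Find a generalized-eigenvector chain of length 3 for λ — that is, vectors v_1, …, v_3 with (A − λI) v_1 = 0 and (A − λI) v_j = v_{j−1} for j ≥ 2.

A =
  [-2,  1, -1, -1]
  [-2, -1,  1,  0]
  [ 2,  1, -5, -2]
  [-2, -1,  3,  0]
A Jordan chain for λ = -2 of length 3:
v_1 = (-2, 0, -4, 4)ᵀ
v_2 = (0, -2, 2, -2)ᵀ
v_3 = (1, 0, 0, 0)ᵀ

Let N = A − (-2)·I. We want v_3 with N^3 v_3 = 0 but N^2 v_3 ≠ 0; then v_{j-1} := N · v_j for j = 3, …, 2.

Pick v_3 = (1, 0, 0, 0)ᵀ.
Then v_2 = N · v_3 = (0, -2, 2, -2)ᵀ.
Then v_1 = N · v_2 = (-2, 0, -4, 4)ᵀ.

Sanity check: (A − (-2)·I) v_1 = (0, 0, 0, 0)ᵀ = 0. ✓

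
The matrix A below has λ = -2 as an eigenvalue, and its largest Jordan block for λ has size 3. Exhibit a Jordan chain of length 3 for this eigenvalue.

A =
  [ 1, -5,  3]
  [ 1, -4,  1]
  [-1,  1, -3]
A Jordan chain for λ = -2 of length 3:
v_1 = (1, 0, -1)ᵀ
v_2 = (3, 1, -1)ᵀ
v_3 = (1, 0, 0)ᵀ

Let N = A − (-2)·I. We want v_3 with N^3 v_3 = 0 but N^2 v_3 ≠ 0; then v_{j-1} := N · v_j for j = 3, …, 2.

Pick v_3 = (1, 0, 0)ᵀ.
Then v_2 = N · v_3 = (3, 1, -1)ᵀ.
Then v_1 = N · v_2 = (1, 0, -1)ᵀ.

Sanity check: (A − (-2)·I) v_1 = (0, 0, 0)ᵀ = 0. ✓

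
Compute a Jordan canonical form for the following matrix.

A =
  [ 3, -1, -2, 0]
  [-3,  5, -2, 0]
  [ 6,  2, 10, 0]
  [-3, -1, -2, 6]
J_2(6) ⊕ J_1(6) ⊕ J_1(6)

The characteristic polynomial is
  det(x·I − A) = x^4 - 24*x^3 + 216*x^2 - 864*x + 1296 = (x - 6)^4

Eigenvalues and multiplicities (the geometric multiplicity of λ is n − rank(A − λI), which equals the number of Jordan blocks for λ):
  λ = 6: algebraic multiplicity = 4, geometric multiplicity = 3

Determining the block sizes for each eigenvalue:
  λ = 6: 3 blocks summing to 4 forces exactly one block of size 2 and the rest size 1 → block sizes [2, 1, 1]

Assembling the blocks gives a Jordan form
J =
  [6, 1, 0, 0]
  [0, 6, 0, 0]
  [0, 0, 6, 0]
  [0, 0, 0, 6]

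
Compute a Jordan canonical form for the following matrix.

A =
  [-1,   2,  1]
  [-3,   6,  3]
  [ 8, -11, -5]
J_3(0)

The characteristic polynomial is
  det(x·I − A) = x^3

Eigenvalues and multiplicities (the geometric multiplicity of λ is n − rank(A − λI), which equals the number of Jordan blocks for λ):
  λ = 0: algebraic multiplicity = 3, geometric multiplicity = 1

Determining the block sizes for each eigenvalue:
  λ = 0: one block (gm = 1), so the single block has size am = 3 → block sizes [3]

Assembling the blocks gives a Jordan form
J =
  [0, 1, 0]
  [0, 0, 1]
  [0, 0, 0]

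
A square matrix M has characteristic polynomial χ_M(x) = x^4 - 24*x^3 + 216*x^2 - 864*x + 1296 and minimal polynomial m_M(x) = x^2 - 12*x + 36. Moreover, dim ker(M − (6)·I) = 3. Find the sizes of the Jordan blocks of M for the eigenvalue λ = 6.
Block sizes for λ = 6: [2, 1, 1]

Step 1 — from the characteristic polynomial, algebraic multiplicity of λ = 6 is 4. From dim ker(M − (6)·I) = 3, there are exactly 3 Jordan blocks for λ = 6.
Step 2 — from the minimal polynomial, the factor (x − 6)^2 tells us the largest block for λ = 6 has size 2.
Step 3 — with total size 4, 3 blocks, and largest block 2, the block sizes (in nonincreasing order) are [2, 1, 1].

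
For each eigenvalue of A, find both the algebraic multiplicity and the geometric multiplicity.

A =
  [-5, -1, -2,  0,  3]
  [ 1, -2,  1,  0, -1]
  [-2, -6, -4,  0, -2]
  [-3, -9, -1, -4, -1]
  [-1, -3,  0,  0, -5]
λ = -4: alg = 5, geom = 2

Step 1 — factor the characteristic polynomial to read off the algebraic multiplicities:
  χ_A(x) = (x + 4)^5

Step 2 — compute geometric multiplicities via the rank-nullity identity g(λ) = n − rank(A − λI):
  rank(A − (-4)·I) = 3, so dim ker(A − (-4)·I) = n − 3 = 2

Summary:
  λ = -4: algebraic multiplicity = 5, geometric multiplicity = 2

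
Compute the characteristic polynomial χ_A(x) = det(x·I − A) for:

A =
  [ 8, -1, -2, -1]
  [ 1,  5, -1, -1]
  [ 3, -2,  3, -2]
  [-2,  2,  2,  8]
x^4 - 24*x^3 + 216*x^2 - 864*x + 1296

Expanding det(x·I − A) (e.g. by cofactor expansion or by noting that A is similar to its Jordan form J, which has the same characteristic polynomial as A) gives
  χ_A(x) = x^4 - 24*x^3 + 216*x^2 - 864*x + 1296
which factors as (x - 6)^4. The eigenvalues (with algebraic multiplicities) are λ = 6 with multiplicity 4.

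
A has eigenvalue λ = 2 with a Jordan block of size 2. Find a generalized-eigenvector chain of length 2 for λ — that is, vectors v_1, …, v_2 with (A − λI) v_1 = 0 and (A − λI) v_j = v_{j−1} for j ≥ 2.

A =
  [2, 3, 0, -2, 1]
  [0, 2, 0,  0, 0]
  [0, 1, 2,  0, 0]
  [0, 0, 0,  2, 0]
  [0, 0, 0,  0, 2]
A Jordan chain for λ = 2 of length 2:
v_1 = (3, 0, 1, 0, 0)ᵀ
v_2 = (0, 1, 0, 0, 0)ᵀ

Let N = A − (2)·I. We want v_2 with N^2 v_2 = 0 but N^1 v_2 ≠ 0; then v_{j-1} := N · v_j for j = 2, …, 2.

Pick v_2 = (0, 1, 0, 0, 0)ᵀ.
Then v_1 = N · v_2 = (3, 0, 1, 0, 0)ᵀ.

Sanity check: (A − (2)·I) v_1 = (0, 0, 0, 0, 0)ᵀ = 0. ✓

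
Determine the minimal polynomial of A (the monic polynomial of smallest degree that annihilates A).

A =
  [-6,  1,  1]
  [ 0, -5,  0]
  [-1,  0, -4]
x^3 + 15*x^2 + 75*x + 125

The characteristic polynomial is χ_A(x) = (x + 5)^3, so the eigenvalues are known. The minimal polynomial is
  m_A(x) = Π_λ (x − λ)^{k_λ}
where k_λ is the size of the *largest* Jordan block for λ (equivalently, the smallest k with (A − λI)^k v = 0 for every generalised eigenvector v of λ).

  λ = -5: largest Jordan block has size 3, contributing (x + 5)^3

So m_A(x) = (x + 5)^3 = x^3 + 15*x^2 + 75*x + 125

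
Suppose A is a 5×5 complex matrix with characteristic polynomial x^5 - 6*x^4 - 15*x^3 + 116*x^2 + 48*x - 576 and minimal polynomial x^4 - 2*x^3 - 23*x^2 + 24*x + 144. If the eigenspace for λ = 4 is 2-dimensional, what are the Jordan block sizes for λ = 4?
Block sizes for λ = 4: [2, 1]

Step 1 — from the characteristic polynomial, algebraic multiplicity of λ = 4 is 3. From dim ker(A − (4)·I) = 2, there are exactly 2 Jordan blocks for λ = 4.
Step 2 — from the minimal polynomial, the factor (x − 4)^2 tells us the largest block for λ = 4 has size 2.
Step 3 — with total size 3, 2 blocks, and largest block 2, the block sizes (in nonincreasing order) are [2, 1].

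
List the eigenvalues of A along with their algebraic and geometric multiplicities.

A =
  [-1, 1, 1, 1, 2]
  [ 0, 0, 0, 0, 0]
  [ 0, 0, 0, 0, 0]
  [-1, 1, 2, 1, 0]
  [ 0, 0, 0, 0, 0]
λ = 0: alg = 5, geom = 3

Step 1 — factor the characteristic polynomial to read off the algebraic multiplicities:
  χ_A(x) = x^5

Step 2 — compute geometric multiplicities via the rank-nullity identity g(λ) = n − rank(A − λI):
  rank(A − (0)·I) = 2, so dim ker(A − (0)·I) = n − 2 = 3

Summary:
  λ = 0: algebraic multiplicity = 5, geometric multiplicity = 3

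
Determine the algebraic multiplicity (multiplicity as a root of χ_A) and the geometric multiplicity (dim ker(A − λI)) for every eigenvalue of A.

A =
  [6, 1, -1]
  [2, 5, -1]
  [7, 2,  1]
λ = 4: alg = 3, geom = 1

Step 1 — factor the characteristic polynomial to read off the algebraic multiplicities:
  χ_A(x) = (x - 4)^3

Step 2 — compute geometric multiplicities via the rank-nullity identity g(λ) = n − rank(A − λI):
  rank(A − (4)·I) = 2, so dim ker(A − (4)·I) = n − 2 = 1

Summary:
  λ = 4: algebraic multiplicity = 3, geometric multiplicity = 1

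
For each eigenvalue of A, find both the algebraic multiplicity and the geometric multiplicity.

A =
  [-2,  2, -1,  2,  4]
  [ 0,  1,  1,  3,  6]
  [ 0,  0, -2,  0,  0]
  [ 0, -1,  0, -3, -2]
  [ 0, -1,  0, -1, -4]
λ = -2: alg = 5, geom = 3

Step 1 — factor the characteristic polynomial to read off the algebraic multiplicities:
  χ_A(x) = (x + 2)^5

Step 2 — compute geometric multiplicities via the rank-nullity identity g(λ) = n − rank(A − λI):
  rank(A − (-2)·I) = 2, so dim ker(A − (-2)·I) = n − 2 = 3

Summary:
  λ = -2: algebraic multiplicity = 5, geometric multiplicity = 3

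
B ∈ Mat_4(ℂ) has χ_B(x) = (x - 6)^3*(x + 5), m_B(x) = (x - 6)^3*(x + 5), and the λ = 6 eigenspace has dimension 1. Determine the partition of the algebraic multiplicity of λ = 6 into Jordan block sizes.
Block sizes for λ = 6: [3]

Step 1 — from the characteristic polynomial, algebraic multiplicity of λ = 6 is 3. From dim ker(B − (6)·I) = 1, there are exactly 1 Jordan blocks for λ = 6.
Step 2 — from the minimal polynomial, the factor (x − 6)^3 tells us the largest block for λ = 6 has size 3.
Step 3 — with total size 3, 1 blocks, and largest block 3, the block sizes (in nonincreasing order) are [3].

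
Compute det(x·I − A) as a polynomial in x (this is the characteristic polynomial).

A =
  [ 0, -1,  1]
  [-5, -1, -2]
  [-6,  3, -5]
x^3 + 6*x^2 + 12*x + 8

Expanding det(x·I − A) (e.g. by cofactor expansion or by noting that A is similar to its Jordan form J, which has the same characteristic polynomial as A) gives
  χ_A(x) = x^3 + 6*x^2 + 12*x + 8
which factors as (x + 2)^3. The eigenvalues (with algebraic multiplicities) are λ = -2 with multiplicity 3.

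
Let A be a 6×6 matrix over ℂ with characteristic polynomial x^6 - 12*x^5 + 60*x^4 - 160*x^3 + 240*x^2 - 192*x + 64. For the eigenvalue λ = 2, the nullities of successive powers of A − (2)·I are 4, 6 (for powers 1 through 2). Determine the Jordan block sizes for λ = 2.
Block sizes for λ = 2: [2, 2, 1, 1]

From the dimensions of kernels of powers, the number of Jordan blocks of size at least j is d_j − d_{j−1} where d_j = dim ker(N^j) (with d_0 = 0). Computing the differences gives [4, 2].
The number of blocks of size exactly k is (#blocks of size ≥ k) − (#blocks of size ≥ k + 1), so the partition is: 2 block(s) of size 1, 2 block(s) of size 2.
In nonincreasing order the block sizes are [2, 2, 1, 1].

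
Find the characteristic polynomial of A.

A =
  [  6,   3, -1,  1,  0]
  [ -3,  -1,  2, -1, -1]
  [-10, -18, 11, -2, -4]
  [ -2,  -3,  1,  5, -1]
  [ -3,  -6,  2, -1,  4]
x^5 - 25*x^4 + 250*x^3 - 1250*x^2 + 3125*x - 3125

Expanding det(x·I − A) (e.g. by cofactor expansion or by noting that A is similar to its Jordan form J, which has the same characteristic polynomial as A) gives
  χ_A(x) = x^5 - 25*x^4 + 250*x^3 - 1250*x^2 + 3125*x - 3125
which factors as (x - 5)^5. The eigenvalues (with algebraic multiplicities) are λ = 5 with multiplicity 5.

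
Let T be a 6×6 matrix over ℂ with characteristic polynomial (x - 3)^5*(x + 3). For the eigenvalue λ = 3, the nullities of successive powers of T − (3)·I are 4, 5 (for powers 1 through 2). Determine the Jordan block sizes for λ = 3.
Block sizes for λ = 3: [2, 1, 1, 1]

From the dimensions of kernels of powers, the number of Jordan blocks of size at least j is d_j − d_{j−1} where d_j = dim ker(N^j) (with d_0 = 0). Computing the differences gives [4, 1].
The number of blocks of size exactly k is (#blocks of size ≥ k) − (#blocks of size ≥ k + 1), so the partition is: 3 block(s) of size 1, 1 block(s) of size 2.
In nonincreasing order the block sizes are [2, 1, 1, 1].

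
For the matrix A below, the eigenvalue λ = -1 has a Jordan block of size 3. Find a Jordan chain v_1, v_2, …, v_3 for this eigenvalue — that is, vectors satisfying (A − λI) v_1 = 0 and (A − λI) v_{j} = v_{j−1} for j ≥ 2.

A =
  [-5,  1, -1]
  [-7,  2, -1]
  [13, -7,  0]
A Jordan chain for λ = -1 of length 3:
v_1 = (-4, -6, 10)ᵀ
v_2 = (-4, -7, 13)ᵀ
v_3 = (1, 0, 0)ᵀ

Let N = A − (-1)·I. We want v_3 with N^3 v_3 = 0 but N^2 v_3 ≠ 0; then v_{j-1} := N · v_j for j = 3, …, 2.

Pick v_3 = (1, 0, 0)ᵀ.
Then v_2 = N · v_3 = (-4, -7, 13)ᵀ.
Then v_1 = N · v_2 = (-4, -6, 10)ᵀ.

Sanity check: (A − (-1)·I) v_1 = (0, 0, 0)ᵀ = 0. ✓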